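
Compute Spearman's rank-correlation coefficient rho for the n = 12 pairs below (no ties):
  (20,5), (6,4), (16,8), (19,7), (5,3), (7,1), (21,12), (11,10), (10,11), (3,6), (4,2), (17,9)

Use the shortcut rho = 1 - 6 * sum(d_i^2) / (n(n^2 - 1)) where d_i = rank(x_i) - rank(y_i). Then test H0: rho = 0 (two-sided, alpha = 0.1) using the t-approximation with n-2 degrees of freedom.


Step 1: Rank x and y separately (midranks; no ties here).
rank(x): 20->11, 6->4, 16->8, 19->10, 5->3, 7->5, 21->12, 11->7, 10->6, 3->1, 4->2, 17->9
rank(y): 5->5, 4->4, 8->8, 7->7, 3->3, 1->1, 12->12, 10->10, 11->11, 6->6, 2->2, 9->9
Step 2: d_i = R_x(i) - R_y(i); compute d_i^2.
  (11-5)^2=36, (4-4)^2=0, (8-8)^2=0, (10-7)^2=9, (3-3)^2=0, (5-1)^2=16, (12-12)^2=0, (7-10)^2=9, (6-11)^2=25, (1-6)^2=25, (2-2)^2=0, (9-9)^2=0
sum(d^2) = 120.
Step 3: rho = 1 - 6*120 / (12*(12^2 - 1)) = 1 - 720/1716 = 0.580420.
Step 4: Under H0, t = rho * sqrt((n-2)/(1-rho^2)) = 2.2540 ~ t(10).
Step 5: Two-sided p-value from the t-distribution with 10 df = 0.047856.
Step 6: alpha = 0.1. reject H0.

rho = 0.5804, p = 0.047856, reject H0 at alpha = 0.1.


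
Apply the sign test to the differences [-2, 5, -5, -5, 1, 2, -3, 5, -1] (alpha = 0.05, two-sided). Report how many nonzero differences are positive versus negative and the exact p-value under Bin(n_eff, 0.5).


Step 1: Discard zero differences. Original n = 9; n_eff = number of nonzero differences = 9.
Nonzero differences (with sign): -2, +5, -5, -5, +1, +2, -3, +5, -1
Step 2: Count signs: positive = 4, negative = 5.
Step 3: Under H0: P(positive) = 0.5, so the number of positives S ~ Bin(9, 0.5).
Step 4: Two-sided exact p-value = sum of Bin(9,0.5) probabilities at or below the observed probability = 1.000000.
Step 5: alpha = 0.05. fail to reject H0.

n_eff = 9, pos = 4, neg = 5, p = 1.000000, fail to reject H0.


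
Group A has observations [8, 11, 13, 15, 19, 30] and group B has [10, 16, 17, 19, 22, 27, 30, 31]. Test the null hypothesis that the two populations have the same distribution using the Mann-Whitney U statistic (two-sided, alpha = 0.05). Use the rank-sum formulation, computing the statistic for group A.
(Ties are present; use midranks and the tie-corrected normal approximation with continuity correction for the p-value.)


Step 1: Combine and sort all 14 observations; assign midranks.
sorted (value, group): (8,X), (10,Y), (11,X), (13,X), (15,X), (16,Y), (17,Y), (19,X), (19,Y), (22,Y), (27,Y), (30,X), (30,Y), (31,Y)
ranks: 8->1, 10->2, 11->3, 13->4, 15->5, 16->6, 17->7, 19->8.5, 19->8.5, 22->10, 27->11, 30->12.5, 30->12.5, 31->14
Step 2: Rank sum for X: R1 = 1 + 3 + 4 + 5 + 8.5 + 12.5 = 34.
Step 3: U_X = R1 - n1(n1+1)/2 = 34 - 6*7/2 = 34 - 21 = 13.
       U_Y = n1*n2 - U_X = 48 - 13 = 35.
Step 4: Ties are present, so use the tie-corrected normal approximation (with continuity correction) for the p-value.
Step 5: p-value = 0.174295; compare to alpha = 0.05. fail to reject H0.

U_X = 13, p = 0.174295, fail to reject H0 at alpha = 0.05.


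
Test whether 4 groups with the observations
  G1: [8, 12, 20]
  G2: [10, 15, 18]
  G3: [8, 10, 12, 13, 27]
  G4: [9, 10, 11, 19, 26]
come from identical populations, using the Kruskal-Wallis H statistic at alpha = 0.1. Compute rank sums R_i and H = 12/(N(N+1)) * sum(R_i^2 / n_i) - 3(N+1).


Step 1: Combine all N = 16 observations and assign midranks.
sorted (value, group, rank): (8,G1,1.5), (8,G3,1.5), (9,G4,3), (10,G2,5), (10,G3,5), (10,G4,5), (11,G4,7), (12,G1,8.5), (12,G3,8.5), (13,G3,10), (15,G2,11), (18,G2,12), (19,G4,13), (20,G1,14), (26,G4,15), (27,G3,16)
Step 2: Sum ranks within each group.
R_1 = 24 (n_1 = 3)
R_2 = 28 (n_2 = 3)
R_3 = 41 (n_3 = 5)
R_4 = 43 (n_4 = 5)
Step 3: H = 12/(N(N+1)) * sum(R_i^2/n_i) - 3(N+1)
     = 12/(16*17) * (24^2/3 + 28^2/3 + 41^2/5 + 43^2/5) - 3*17
     = 0.044118 * 1159.33 - 51
     = 0.147059.
Step 4: Ties present; correction factor C = 1 - 36/(16^3 - 16) = 0.991176. Corrected H = 0.147059 / 0.991176 = 0.148368.
Step 5: Under H0, H ~ chi^2(3); p-value = 0.985459.
Step 6: alpha = 0.1. fail to reject H0.

H = 0.1484, df = 3, p = 0.985459, fail to reject H0.


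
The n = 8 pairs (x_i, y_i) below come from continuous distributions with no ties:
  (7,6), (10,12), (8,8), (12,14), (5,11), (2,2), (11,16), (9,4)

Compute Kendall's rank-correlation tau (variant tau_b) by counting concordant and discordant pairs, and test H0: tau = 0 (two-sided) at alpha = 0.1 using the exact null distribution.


Step 1: Enumerate the 28 unordered pairs (i,j) with i<j and classify each by sign(x_j-x_i) * sign(y_j-y_i).
  (1,2):dx=+3,dy=+6->C; (1,3):dx=+1,dy=+2->C; (1,4):dx=+5,dy=+8->C; (1,5):dx=-2,dy=+5->D
  (1,6):dx=-5,dy=-4->C; (1,7):dx=+4,dy=+10->C; (1,8):dx=+2,dy=-2->D; (2,3):dx=-2,dy=-4->C
  (2,4):dx=+2,dy=+2->C; (2,5):dx=-5,dy=-1->C; (2,6):dx=-8,dy=-10->C; (2,7):dx=+1,dy=+4->C
  (2,8):dx=-1,dy=-8->C; (3,4):dx=+4,dy=+6->C; (3,5):dx=-3,dy=+3->D; (3,6):dx=-6,dy=-6->C
  (3,7):dx=+3,dy=+8->C; (3,8):dx=+1,dy=-4->D; (4,5):dx=-7,dy=-3->C; (4,6):dx=-10,dy=-12->C
  (4,7):dx=-1,dy=+2->D; (4,8):dx=-3,dy=-10->C; (5,6):dx=-3,dy=-9->C; (5,7):dx=+6,dy=+5->C
  (5,8):dx=+4,dy=-7->D; (6,7):dx=+9,dy=+14->C; (6,8):dx=+7,dy=+2->C; (7,8):dx=-2,dy=-12->C
Step 2: C = 22, D = 6, total pairs = 28.
Step 3: tau = (C - D)/(n(n-1)/2) = (22 - 6)/28 = 0.571429.
Step 4: Exact two-sided p-value (enumerate n! = 40320 permutations of y under H0): p = 0.061012.
Step 5: alpha = 0.1. reject H0.

tau_b = 0.5714 (C=22, D=6), p = 0.061012, reject H0.


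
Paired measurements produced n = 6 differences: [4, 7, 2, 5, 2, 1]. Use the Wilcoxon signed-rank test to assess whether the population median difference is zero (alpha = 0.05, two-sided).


Step 1: Drop any zero differences (none here) and take |d_i|.
|d| = [4, 7, 2, 5, 2, 1]
Step 2: Midrank |d_i| (ties get averaged ranks).
ranks: |4|->4, |7|->6, |2|->2.5, |5|->5, |2|->2.5, |1|->1
Step 3: Attach original signs; sum ranks with positive sign and with negative sign.
W+ = 4 + 6 + 2.5 + 5 + 2.5 + 1 = 21
W- = 0 = 0
(Check: W+ + W- = 21 should equal n(n+1)/2 = 21.)
Step 4: Test statistic W = min(W+, W-) = 0.
Step 5: Ties in |d|, so use the tie-corrected normal approximation.
        E[W] = n(n+1)/4 = 6*7/4 = 10.5.
        Tie groups: |d|=2 (t=2); sum(t^3 - t) = 6.
        Var[W] = n(n+1)(2n+1)/24 - sum(t^3-t)/48 = 546/24 - 6/48 = 22.625.
        z = (W - E[W]) / sqrt(Var[W]) = (0 - 10.5) / 4.7566 = -2.2075.
        Two-sided p = 2*Phi(z) = 0.027281.
Step 6: alpha = 0.05. reject H0.

W+ = 21, W- = 0, W = min = 0, p = 0.027281, reject H0.


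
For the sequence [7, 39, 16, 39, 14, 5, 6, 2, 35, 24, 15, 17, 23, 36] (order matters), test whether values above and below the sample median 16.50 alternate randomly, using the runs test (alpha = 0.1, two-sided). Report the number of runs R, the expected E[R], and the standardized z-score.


Step 1: Compute median = 16.50; label A = above, B = below.
Labels in order: BABABBBBAABAAA  (n_A = 7, n_B = 7)
Step 2: Count runs R = 8.
Step 3: Under H0 (random ordering), E[R] = 2*n_A*n_B/(n_A+n_B) + 1 = 2*7*7/14 + 1 = 8.0000.
        Var[R] = 2*n_A*n_B*(2*n_A*n_B - n_A - n_B) / ((n_A+n_B)^2 * (n_A+n_B-1)) = 8232/2548 = 3.2308.
        SD[R] = 1.7974.
Step 4: R = E[R], so z = 0 with no continuity correction.
Step 5: Two-sided p-value via normal approximation = 2*(1 - Phi(|z|)) = 1.000000.
Step 6: alpha = 0.1. fail to reject H0.

R = 8, z = 0.0000, p = 1.000000, fail to reject H0.


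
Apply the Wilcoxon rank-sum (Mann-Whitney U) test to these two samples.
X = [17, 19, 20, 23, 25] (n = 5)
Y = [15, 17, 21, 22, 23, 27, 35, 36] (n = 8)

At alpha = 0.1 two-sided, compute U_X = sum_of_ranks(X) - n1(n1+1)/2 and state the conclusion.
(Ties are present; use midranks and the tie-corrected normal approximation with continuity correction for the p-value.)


Step 1: Combine and sort all 13 observations; assign midranks.
sorted (value, group): (15,Y), (17,X), (17,Y), (19,X), (20,X), (21,Y), (22,Y), (23,X), (23,Y), (25,X), (27,Y), (35,Y), (36,Y)
ranks: 15->1, 17->2.5, 17->2.5, 19->4, 20->5, 21->6, 22->7, 23->8.5, 23->8.5, 25->10, 27->11, 35->12, 36->13
Step 2: Rank sum for X: R1 = 2.5 + 4 + 5 + 8.5 + 10 = 30.
Step 3: U_X = R1 - n1(n1+1)/2 = 30 - 5*6/2 = 30 - 15 = 15.
       U_Y = n1*n2 - U_X = 40 - 15 = 25.
Step 4: Ties are present, so use the tie-corrected normal approximation (with continuity correction) for the p-value.
Step 5: p-value = 0.508901; compare to alpha = 0.1. fail to reject H0.

U_X = 15, p = 0.508901, fail to reject H0 at alpha = 0.1.


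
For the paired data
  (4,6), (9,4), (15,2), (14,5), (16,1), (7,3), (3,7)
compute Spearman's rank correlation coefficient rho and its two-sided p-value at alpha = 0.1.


Step 1: Rank x and y separately (midranks; no ties here).
rank(x): 4->2, 9->4, 15->6, 14->5, 16->7, 7->3, 3->1
rank(y): 6->6, 4->4, 2->2, 5->5, 1->1, 3->3, 7->7
Step 2: d_i = R_x(i) - R_y(i); compute d_i^2.
  (2-6)^2=16, (4-4)^2=0, (6-2)^2=16, (5-5)^2=0, (7-1)^2=36, (3-3)^2=0, (1-7)^2=36
sum(d^2) = 104.
Step 3: rho = 1 - 6*104 / (7*(7^2 - 1)) = 1 - 624/336 = -0.857143.
Step 4: Under H0, t = rho * sqrt((n-2)/(1-rho^2)) = -3.7210 ~ t(5).
Step 5: Two-sided p-value from the t-distribution with 5 df = 0.013697.
Step 6: alpha = 0.1. reject H0.

rho = -0.8571, p = 0.013697, reject H0 at alpha = 0.1.


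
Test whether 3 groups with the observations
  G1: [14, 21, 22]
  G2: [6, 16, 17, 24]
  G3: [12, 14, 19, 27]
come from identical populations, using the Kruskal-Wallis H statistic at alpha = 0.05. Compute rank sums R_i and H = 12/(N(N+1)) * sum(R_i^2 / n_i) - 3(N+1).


Step 1: Combine all N = 11 observations and assign midranks.
sorted (value, group, rank): (6,G2,1), (12,G3,2), (14,G1,3.5), (14,G3,3.5), (16,G2,5), (17,G2,6), (19,G3,7), (21,G1,8), (22,G1,9), (24,G2,10), (27,G3,11)
Step 2: Sum ranks within each group.
R_1 = 20.5 (n_1 = 3)
R_2 = 22 (n_2 = 4)
R_3 = 23.5 (n_3 = 4)
Step 3: H = 12/(N(N+1)) * sum(R_i^2/n_i) - 3(N+1)
     = 12/(11*12) * (20.5^2/3 + 22^2/4 + 23.5^2/4) - 3*12
     = 0.090909 * 399.146 - 36
     = 0.285985.
Step 4: Ties present; correction factor C = 1 - 6/(11^3 - 11) = 0.995455. Corrected H = 0.285985 / 0.995455 = 0.287291.
Step 5: Under H0, H ~ chi^2(2); p-value = 0.866195.
Step 6: alpha = 0.05. fail to reject H0.

H = 0.2873, df = 2, p = 0.866195, fail to reject H0.


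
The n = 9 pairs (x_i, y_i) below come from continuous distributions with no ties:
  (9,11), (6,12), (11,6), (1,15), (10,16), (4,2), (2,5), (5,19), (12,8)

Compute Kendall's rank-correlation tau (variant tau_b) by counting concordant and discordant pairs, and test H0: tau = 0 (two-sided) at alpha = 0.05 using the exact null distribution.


Step 1: Enumerate the 36 unordered pairs (i,j) with i<j and classify each by sign(x_j-x_i) * sign(y_j-y_i).
  (1,2):dx=-3,dy=+1->D; (1,3):dx=+2,dy=-5->D; (1,4):dx=-8,dy=+4->D; (1,5):dx=+1,dy=+5->C
  (1,6):dx=-5,dy=-9->C; (1,7):dx=-7,dy=-6->C; (1,8):dx=-4,dy=+8->D; (1,9):dx=+3,dy=-3->D
  (2,3):dx=+5,dy=-6->D; (2,4):dx=-5,dy=+3->D; (2,5):dx=+4,dy=+4->C; (2,6):dx=-2,dy=-10->C
  (2,7):dx=-4,dy=-7->C; (2,8):dx=-1,dy=+7->D; (2,9):dx=+6,dy=-4->D; (3,4):dx=-10,dy=+9->D
  (3,5):dx=-1,dy=+10->D; (3,6):dx=-7,dy=-4->C; (3,7):dx=-9,dy=-1->C; (3,8):dx=-6,dy=+13->D
  (3,9):dx=+1,dy=+2->C; (4,5):dx=+9,dy=+1->C; (4,6):dx=+3,dy=-13->D; (4,7):dx=+1,dy=-10->D
  (4,8):dx=+4,dy=+4->C; (4,9):dx=+11,dy=-7->D; (5,6):dx=-6,dy=-14->C; (5,7):dx=-8,dy=-11->C
  (5,8):dx=-5,dy=+3->D; (5,9):dx=+2,dy=-8->D; (6,7):dx=-2,dy=+3->D; (6,8):dx=+1,dy=+17->C
  (6,9):dx=+8,dy=+6->C; (7,8):dx=+3,dy=+14->C; (7,9):dx=+10,dy=+3->C; (8,9):dx=+7,dy=-11->D
Step 2: C = 17, D = 19, total pairs = 36.
Step 3: tau = (C - D)/(n(n-1)/2) = (17 - 19)/36 = -0.055556.
Step 4: Exact two-sided p-value (enumerate n! = 362880 permutations of y under H0): p = 0.919455.
Step 5: alpha = 0.05. fail to reject H0.

tau_b = -0.0556 (C=17, D=19), p = 0.919455, fail to reject H0.


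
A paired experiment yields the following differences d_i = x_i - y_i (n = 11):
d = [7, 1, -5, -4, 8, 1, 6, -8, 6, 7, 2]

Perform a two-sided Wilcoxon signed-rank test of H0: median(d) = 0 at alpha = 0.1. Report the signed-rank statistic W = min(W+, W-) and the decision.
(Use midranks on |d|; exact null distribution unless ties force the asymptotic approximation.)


Step 1: Drop any zero differences (none here) and take |d_i|.
|d| = [7, 1, 5, 4, 8, 1, 6, 8, 6, 7, 2]
Step 2: Midrank |d_i| (ties get averaged ranks).
ranks: |7|->8.5, |1|->1.5, |5|->5, |4|->4, |8|->10.5, |1|->1.5, |6|->6.5, |8|->10.5, |6|->6.5, |7|->8.5, |2|->3
Step 3: Attach original signs; sum ranks with positive sign and with negative sign.
W+ = 8.5 + 1.5 + 10.5 + 1.5 + 6.5 + 6.5 + 8.5 + 3 = 46.5
W- = 5 + 4 + 10.5 = 19.5
(Check: W+ + W- = 66 should equal n(n+1)/2 = 66.)
Step 4: Test statistic W = min(W+, W-) = 19.5.
Step 5: Ties in |d|, so use the tie-corrected normal approximation.
        E[W] = n(n+1)/4 = 11*12/4 = 33.
        Tie groups: |d|=1 (t=2), |d|=6 (t=2), |d|=7 (t=2), |d|=8 (t=2); sum(t^3 - t) = 24.
        Var[W] = n(n+1)(2n+1)/24 - sum(t^3-t)/48 = 3036/24 - 24/48 = 126.
        z = (W - E[W]) / sqrt(Var[W]) = (19.5 - 33) / 11.2250 = -1.2027.
        Two-sided p = 2*Phi(z) = 0.229102.
Step 6: alpha = 0.1. fail to reject H0.

W+ = 46.5, W- = 19.5, W = min = 19.5, p = 0.229102, fail to reject H0.


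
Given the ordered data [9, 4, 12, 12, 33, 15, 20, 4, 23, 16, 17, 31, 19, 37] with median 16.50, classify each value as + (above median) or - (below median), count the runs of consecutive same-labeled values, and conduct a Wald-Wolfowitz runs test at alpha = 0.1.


Step 1: Compute median = 16.50; label A = above, B = below.
Labels in order: BBBBABABABAAAA  (n_A = 7, n_B = 7)
Step 2: Count runs R = 8.
Step 3: Under H0 (random ordering), E[R] = 2*n_A*n_B/(n_A+n_B) + 1 = 2*7*7/14 + 1 = 8.0000.
        Var[R] = 2*n_A*n_B*(2*n_A*n_B - n_A - n_B) / ((n_A+n_B)^2 * (n_A+n_B-1)) = 8232/2548 = 3.2308.
        SD[R] = 1.7974.
Step 4: R = E[R], so z = 0 with no continuity correction.
Step 5: Two-sided p-value via normal approximation = 2*(1 - Phi(|z|)) = 1.000000.
Step 6: alpha = 0.1. fail to reject H0.

R = 8, z = 0.0000, p = 1.000000, fail to reject H0.


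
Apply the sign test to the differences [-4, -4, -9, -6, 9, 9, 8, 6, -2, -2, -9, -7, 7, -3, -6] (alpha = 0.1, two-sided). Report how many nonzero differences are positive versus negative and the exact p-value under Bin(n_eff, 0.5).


Step 1: Discard zero differences. Original n = 15; n_eff = number of nonzero differences = 15.
Nonzero differences (with sign): -4, -4, -9, -6, +9, +9, +8, +6, -2, -2, -9, -7, +7, -3, -6
Step 2: Count signs: positive = 5, negative = 10.
Step 3: Under H0: P(positive) = 0.5, so the number of positives S ~ Bin(15, 0.5).
Step 4: Two-sided exact p-value = sum of Bin(15,0.5) probabilities at or below the observed probability = 0.301758.
Step 5: alpha = 0.1. fail to reject H0.

n_eff = 15, pos = 5, neg = 10, p = 0.301758, fail to reject H0.


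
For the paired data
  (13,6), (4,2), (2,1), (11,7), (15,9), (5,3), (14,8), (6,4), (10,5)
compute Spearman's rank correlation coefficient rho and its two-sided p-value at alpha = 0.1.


Step 1: Rank x and y separately (midranks; no ties here).
rank(x): 13->7, 4->2, 2->1, 11->6, 15->9, 5->3, 14->8, 6->4, 10->5
rank(y): 6->6, 2->2, 1->1, 7->7, 9->9, 3->3, 8->8, 4->4, 5->5
Step 2: d_i = R_x(i) - R_y(i); compute d_i^2.
  (7-6)^2=1, (2-2)^2=0, (1-1)^2=0, (6-7)^2=1, (9-9)^2=0, (3-3)^2=0, (8-8)^2=0, (4-4)^2=0, (5-5)^2=0
sum(d^2) = 2.
Step 3: rho = 1 - 6*2 / (9*(9^2 - 1)) = 1 - 12/720 = 0.983333.
Step 4: Under H0, t = rho * sqrt((n-2)/(1-rho^2)) = 14.3096 ~ t(7).
Step 5: Two-sided p-value from the t-distribution with 7 df = 0.000002.
Step 6: alpha = 0.1. reject H0.

rho = 0.9833, p = 0.000002, reject H0 at alpha = 0.1.


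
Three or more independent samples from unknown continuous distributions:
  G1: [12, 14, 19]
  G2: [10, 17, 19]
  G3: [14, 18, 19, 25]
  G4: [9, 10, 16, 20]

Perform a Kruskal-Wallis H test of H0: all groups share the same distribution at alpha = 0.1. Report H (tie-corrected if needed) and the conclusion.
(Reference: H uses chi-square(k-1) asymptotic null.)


Step 1: Combine all N = 14 observations and assign midranks.
sorted (value, group, rank): (9,G4,1), (10,G2,2.5), (10,G4,2.5), (12,G1,4), (14,G1,5.5), (14,G3,5.5), (16,G4,7), (17,G2,8), (18,G3,9), (19,G1,11), (19,G2,11), (19,G3,11), (20,G4,13), (25,G3,14)
Step 2: Sum ranks within each group.
R_1 = 20.5 (n_1 = 3)
R_2 = 21.5 (n_2 = 3)
R_3 = 39.5 (n_3 = 4)
R_4 = 23.5 (n_4 = 4)
Step 3: H = 12/(N(N+1)) * sum(R_i^2/n_i) - 3(N+1)
     = 12/(14*15) * (20.5^2/3 + 21.5^2/3 + 39.5^2/4 + 23.5^2/4) - 3*15
     = 0.057143 * 822.292 - 45
     = 1.988095.
Step 4: Ties present; correction factor C = 1 - 36/(14^3 - 14) = 0.986813. Corrected H = 1.988095 / 0.986813 = 2.014662.
Step 5: Under H0, H ~ chi^2(3); p-value = 0.569369.
Step 6: alpha = 0.1. fail to reject H0.

H = 2.0147, df = 3, p = 0.569369, fail to reject H0.


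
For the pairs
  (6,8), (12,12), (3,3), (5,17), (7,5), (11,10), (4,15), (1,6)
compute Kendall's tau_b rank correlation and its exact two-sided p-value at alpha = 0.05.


Step 1: Enumerate the 28 unordered pairs (i,j) with i<j and classify each by sign(x_j-x_i) * sign(y_j-y_i).
  (1,2):dx=+6,dy=+4->C; (1,3):dx=-3,dy=-5->C; (1,4):dx=-1,dy=+9->D; (1,5):dx=+1,dy=-3->D
  (1,6):dx=+5,dy=+2->C; (1,7):dx=-2,dy=+7->D; (1,8):dx=-5,dy=-2->C; (2,3):dx=-9,dy=-9->C
  (2,4):dx=-7,dy=+5->D; (2,5):dx=-5,dy=-7->C; (2,6):dx=-1,dy=-2->C; (2,7):dx=-8,dy=+3->D
  (2,8):dx=-11,dy=-6->C; (3,4):dx=+2,dy=+14->C; (3,5):dx=+4,dy=+2->C; (3,6):dx=+8,dy=+7->C
  (3,7):dx=+1,dy=+12->C; (3,8):dx=-2,dy=+3->D; (4,5):dx=+2,dy=-12->D; (4,6):dx=+6,dy=-7->D
  (4,7):dx=-1,dy=-2->C; (4,8):dx=-4,dy=-11->C; (5,6):dx=+4,dy=+5->C; (5,7):dx=-3,dy=+10->D
  (5,8):dx=-6,dy=+1->D; (6,7):dx=-7,dy=+5->D; (6,8):dx=-10,dy=-4->C; (7,8):dx=-3,dy=-9->C
Step 2: C = 17, D = 11, total pairs = 28.
Step 3: tau = (C - D)/(n(n-1)/2) = (17 - 11)/28 = 0.214286.
Step 4: Exact two-sided p-value (enumerate n! = 40320 permutations of y under H0): p = 0.548413.
Step 5: alpha = 0.05. fail to reject H0.

tau_b = 0.2143 (C=17, D=11), p = 0.548413, fail to reject H0.


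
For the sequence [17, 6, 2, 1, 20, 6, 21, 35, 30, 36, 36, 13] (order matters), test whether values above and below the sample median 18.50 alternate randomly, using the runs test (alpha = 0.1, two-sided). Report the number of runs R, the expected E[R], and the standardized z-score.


Step 1: Compute median = 18.50; label A = above, B = below.
Labels in order: BBBBABAAAAAB  (n_A = 6, n_B = 6)
Step 2: Count runs R = 5.
Step 3: Under H0 (random ordering), E[R] = 2*n_A*n_B/(n_A+n_B) + 1 = 2*6*6/12 + 1 = 7.0000.
        Var[R] = 2*n_A*n_B*(2*n_A*n_B - n_A - n_B) / ((n_A+n_B)^2 * (n_A+n_B-1)) = 4320/1584 = 2.7273.
        SD[R] = 1.6514.
Step 4: Continuity-corrected z = (R + 0.5 - E[R]) / SD[R] = (5 + 0.5 - 7.0000) / 1.6514 = -0.9083.
Step 5: Two-sided p-value via normal approximation = 2*(1 - Phi(|z|)) = 0.363722.
Step 6: alpha = 0.1. fail to reject H0.

R = 5, z = -0.9083, p = 0.363722, fail to reject H0.


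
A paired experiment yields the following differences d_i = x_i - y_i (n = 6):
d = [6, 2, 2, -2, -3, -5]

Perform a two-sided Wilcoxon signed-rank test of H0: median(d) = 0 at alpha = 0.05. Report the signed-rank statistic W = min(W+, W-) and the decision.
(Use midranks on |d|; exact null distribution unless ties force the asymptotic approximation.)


Step 1: Drop any zero differences (none here) and take |d_i|.
|d| = [6, 2, 2, 2, 3, 5]
Step 2: Midrank |d_i| (ties get averaged ranks).
ranks: |6|->6, |2|->2, |2|->2, |2|->2, |3|->4, |5|->5
Step 3: Attach original signs; sum ranks with positive sign and with negative sign.
W+ = 6 + 2 + 2 = 10
W- = 2 + 4 + 5 = 11
(Check: W+ + W- = 21 should equal n(n+1)/2 = 21.)
Step 4: Test statistic W = min(W+, W-) = 10.
Step 5: Ties in |d|, so use the tie-corrected normal approximation.
        E[W] = n(n+1)/4 = 6*7/4 = 10.5.
        Tie groups: |d|=2 (t=3); sum(t^3 - t) = 24.
        Var[W] = n(n+1)(2n+1)/24 - sum(t^3-t)/48 = 546/24 - 24/48 = 22.25.
        z = (W - E[W]) / sqrt(Var[W]) = (10 - 10.5) / 4.7170 = -0.1060.
        Two-sided p = 2*Phi(z) = 0.915583.
Step 6: alpha = 0.05. fail to reject H0.

W+ = 10, W- = 11, W = min = 10, p = 0.915583, fail to reject H0.


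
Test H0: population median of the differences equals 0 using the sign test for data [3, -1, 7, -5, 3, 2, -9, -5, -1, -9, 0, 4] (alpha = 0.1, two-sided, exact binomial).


Step 1: Discard zero differences. Original n = 12; n_eff = number of nonzero differences = 11.
Nonzero differences (with sign): +3, -1, +7, -5, +3, +2, -9, -5, -1, -9, +4
Step 2: Count signs: positive = 5, negative = 6.
Step 3: Under H0: P(positive) = 0.5, so the number of positives S ~ Bin(11, 0.5).
Step 4: Two-sided exact p-value = sum of Bin(11,0.5) probabilities at or below the observed probability = 1.000000.
Step 5: alpha = 0.1. fail to reject H0.

n_eff = 11, pos = 5, neg = 6, p = 1.000000, fail to reject H0.


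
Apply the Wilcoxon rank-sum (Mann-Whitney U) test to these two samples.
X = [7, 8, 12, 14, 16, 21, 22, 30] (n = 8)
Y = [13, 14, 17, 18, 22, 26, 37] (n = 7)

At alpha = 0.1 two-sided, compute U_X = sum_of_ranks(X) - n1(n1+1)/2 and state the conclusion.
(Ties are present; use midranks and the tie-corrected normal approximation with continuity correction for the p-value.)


Step 1: Combine and sort all 15 observations; assign midranks.
sorted (value, group): (7,X), (8,X), (12,X), (13,Y), (14,X), (14,Y), (16,X), (17,Y), (18,Y), (21,X), (22,X), (22,Y), (26,Y), (30,X), (37,Y)
ranks: 7->1, 8->2, 12->3, 13->4, 14->5.5, 14->5.5, 16->7, 17->8, 18->9, 21->10, 22->11.5, 22->11.5, 26->13, 30->14, 37->15
Step 2: Rank sum for X: R1 = 1 + 2 + 3 + 5.5 + 7 + 10 + 11.5 + 14 = 54.
Step 3: U_X = R1 - n1(n1+1)/2 = 54 - 8*9/2 = 54 - 36 = 18.
       U_Y = n1*n2 - U_X = 56 - 18 = 38.
Step 4: Ties are present, so use the tie-corrected normal approximation (with continuity correction) for the p-value.
Step 5: p-value = 0.270731; compare to alpha = 0.1. fail to reject H0.

U_X = 18, p = 0.270731, fail to reject H0 at alpha = 0.1.


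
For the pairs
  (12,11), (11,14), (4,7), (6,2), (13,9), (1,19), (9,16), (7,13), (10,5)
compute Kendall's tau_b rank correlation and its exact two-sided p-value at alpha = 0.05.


Step 1: Enumerate the 36 unordered pairs (i,j) with i<j and classify each by sign(x_j-x_i) * sign(y_j-y_i).
  (1,2):dx=-1,dy=+3->D; (1,3):dx=-8,dy=-4->C; (1,4):dx=-6,dy=-9->C; (1,5):dx=+1,dy=-2->D
  (1,6):dx=-11,dy=+8->D; (1,7):dx=-3,dy=+5->D; (1,8):dx=-5,dy=+2->D; (1,9):dx=-2,dy=-6->C
  (2,3):dx=-7,dy=-7->C; (2,4):dx=-5,dy=-12->C; (2,5):dx=+2,dy=-5->D; (2,6):dx=-10,dy=+5->D
  (2,7):dx=-2,dy=+2->D; (2,8):dx=-4,dy=-1->C; (2,9):dx=-1,dy=-9->C; (3,4):dx=+2,dy=-5->D
  (3,5):dx=+9,dy=+2->C; (3,6):dx=-3,dy=+12->D; (3,7):dx=+5,dy=+9->C; (3,8):dx=+3,dy=+6->C
  (3,9):dx=+6,dy=-2->D; (4,5):dx=+7,dy=+7->C; (4,6):dx=-5,dy=+17->D; (4,7):dx=+3,dy=+14->C
  (4,8):dx=+1,dy=+11->C; (4,9):dx=+4,dy=+3->C; (5,6):dx=-12,dy=+10->D; (5,7):dx=-4,dy=+7->D
  (5,8):dx=-6,dy=+4->D; (5,9):dx=-3,dy=-4->C; (6,7):dx=+8,dy=-3->D; (6,8):dx=+6,dy=-6->D
  (6,9):dx=+9,dy=-14->D; (7,8):dx=-2,dy=-3->C; (7,9):dx=+1,dy=-11->D; (8,9):dx=+3,dy=-8->D
Step 2: C = 16, D = 20, total pairs = 36.
Step 3: tau = (C - D)/(n(n-1)/2) = (16 - 20)/36 = -0.111111.
Step 4: Exact two-sided p-value (enumerate n! = 362880 permutations of y under H0): p = 0.761414.
Step 5: alpha = 0.05. fail to reject H0.

tau_b = -0.1111 (C=16, D=20), p = 0.761414, fail to reject H0.


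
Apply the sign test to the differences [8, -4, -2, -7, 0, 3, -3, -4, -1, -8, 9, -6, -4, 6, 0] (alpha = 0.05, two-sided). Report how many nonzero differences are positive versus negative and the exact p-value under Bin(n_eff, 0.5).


Step 1: Discard zero differences. Original n = 15; n_eff = number of nonzero differences = 13.
Nonzero differences (with sign): +8, -4, -2, -7, +3, -3, -4, -1, -8, +9, -6, -4, +6
Step 2: Count signs: positive = 4, negative = 9.
Step 3: Under H0: P(positive) = 0.5, so the number of positives S ~ Bin(13, 0.5).
Step 4: Two-sided exact p-value = sum of Bin(13,0.5) probabilities at or below the observed probability = 0.266846.
Step 5: alpha = 0.05. fail to reject H0.

n_eff = 13, pos = 4, neg = 9, p = 0.266846, fail to reject H0.


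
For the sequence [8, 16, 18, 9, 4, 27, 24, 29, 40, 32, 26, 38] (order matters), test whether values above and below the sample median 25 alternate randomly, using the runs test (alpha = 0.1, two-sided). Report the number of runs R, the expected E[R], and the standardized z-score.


Step 1: Compute median = 25; label A = above, B = below.
Labels in order: BBBBBABAAAAA  (n_A = 6, n_B = 6)
Step 2: Count runs R = 4.
Step 3: Under H0 (random ordering), E[R] = 2*n_A*n_B/(n_A+n_B) + 1 = 2*6*6/12 + 1 = 7.0000.
        Var[R] = 2*n_A*n_B*(2*n_A*n_B - n_A - n_B) / ((n_A+n_B)^2 * (n_A+n_B-1)) = 4320/1584 = 2.7273.
        SD[R] = 1.6514.
Step 4: Continuity-corrected z = (R + 0.5 - E[R]) / SD[R] = (4 + 0.5 - 7.0000) / 1.6514 = -1.5138.
Step 5: Two-sided p-value via normal approximation = 2*(1 - Phi(|z|)) = 0.130070.
Step 6: alpha = 0.1. fail to reject H0.

R = 4, z = -1.5138, p = 0.130070, fail to reject H0.


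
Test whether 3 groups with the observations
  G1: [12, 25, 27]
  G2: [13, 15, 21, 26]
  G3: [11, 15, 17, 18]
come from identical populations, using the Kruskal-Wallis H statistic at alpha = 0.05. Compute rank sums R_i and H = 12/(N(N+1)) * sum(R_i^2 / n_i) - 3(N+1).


Step 1: Combine all N = 11 observations and assign midranks.
sorted (value, group, rank): (11,G3,1), (12,G1,2), (13,G2,3), (15,G2,4.5), (15,G3,4.5), (17,G3,6), (18,G3,7), (21,G2,8), (25,G1,9), (26,G2,10), (27,G1,11)
Step 2: Sum ranks within each group.
R_1 = 22 (n_1 = 3)
R_2 = 25.5 (n_2 = 4)
R_3 = 18.5 (n_3 = 4)
Step 3: H = 12/(N(N+1)) * sum(R_i^2/n_i) - 3(N+1)
     = 12/(11*12) * (22^2/3 + 25.5^2/4 + 18.5^2/4) - 3*12
     = 0.090909 * 409.458 - 36
     = 1.223485.
Step 4: Ties present; correction factor C = 1 - 6/(11^3 - 11) = 0.995455. Corrected H = 1.223485 / 0.995455 = 1.229072.
Step 5: Under H0, H ~ chi^2(2); p-value = 0.540892.
Step 6: alpha = 0.05. fail to reject H0.

H = 1.2291, df = 2, p = 0.540892, fail to reject H0.


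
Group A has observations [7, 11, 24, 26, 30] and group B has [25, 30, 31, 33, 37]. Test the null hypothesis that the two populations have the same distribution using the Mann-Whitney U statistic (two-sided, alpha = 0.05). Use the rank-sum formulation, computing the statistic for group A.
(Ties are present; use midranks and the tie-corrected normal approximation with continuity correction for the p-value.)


Step 1: Combine and sort all 10 observations; assign midranks.
sorted (value, group): (7,X), (11,X), (24,X), (25,Y), (26,X), (30,X), (30,Y), (31,Y), (33,Y), (37,Y)
ranks: 7->1, 11->2, 24->3, 25->4, 26->5, 30->6.5, 30->6.5, 31->8, 33->9, 37->10
Step 2: Rank sum for X: R1 = 1 + 2 + 3 + 5 + 6.5 = 17.5.
Step 3: U_X = R1 - n1(n1+1)/2 = 17.5 - 5*6/2 = 17.5 - 15 = 2.5.
       U_Y = n1*n2 - U_X = 25 - 2.5 = 22.5.
Step 4: Ties are present, so use the tie-corrected normal approximation (with continuity correction) for the p-value.
Step 5: p-value = 0.046533; compare to alpha = 0.05. reject H0.

U_X = 2.5, p = 0.046533, reject H0 at alpha = 0.05.


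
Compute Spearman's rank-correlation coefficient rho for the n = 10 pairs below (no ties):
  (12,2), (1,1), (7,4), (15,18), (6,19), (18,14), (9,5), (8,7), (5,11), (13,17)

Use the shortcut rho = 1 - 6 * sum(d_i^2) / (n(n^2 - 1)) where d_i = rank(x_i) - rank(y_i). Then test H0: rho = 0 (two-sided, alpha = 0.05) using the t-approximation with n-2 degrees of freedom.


Step 1: Rank x and y separately (midranks; no ties here).
rank(x): 12->7, 1->1, 7->4, 15->9, 6->3, 18->10, 9->6, 8->5, 5->2, 13->8
rank(y): 2->2, 1->1, 4->3, 18->9, 19->10, 14->7, 5->4, 7->5, 11->6, 17->8
Step 2: d_i = R_x(i) - R_y(i); compute d_i^2.
  (7-2)^2=25, (1-1)^2=0, (4-3)^2=1, (9-9)^2=0, (3-10)^2=49, (10-7)^2=9, (6-4)^2=4, (5-5)^2=0, (2-6)^2=16, (8-8)^2=0
sum(d^2) = 104.
Step 3: rho = 1 - 6*104 / (10*(10^2 - 1)) = 1 - 624/990 = 0.369697.
Step 4: Under H0, t = rho * sqrt((n-2)/(1-rho^2)) = 1.1254 ~ t(8).
Step 5: Two-sided p-value from the t-distribution with 8 df = 0.293050.
Step 6: alpha = 0.05. fail to reject H0.

rho = 0.3697, p = 0.293050, fail to reject H0 at alpha = 0.05.


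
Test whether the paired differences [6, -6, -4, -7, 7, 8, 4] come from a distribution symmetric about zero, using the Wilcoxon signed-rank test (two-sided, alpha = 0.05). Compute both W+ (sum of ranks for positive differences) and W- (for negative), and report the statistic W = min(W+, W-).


Step 1: Drop any zero differences (none here) and take |d_i|.
|d| = [6, 6, 4, 7, 7, 8, 4]
Step 2: Midrank |d_i| (ties get averaged ranks).
ranks: |6|->3.5, |6|->3.5, |4|->1.5, |7|->5.5, |7|->5.5, |8|->7, |4|->1.5
Step 3: Attach original signs; sum ranks with positive sign and with negative sign.
W+ = 3.5 + 5.5 + 7 + 1.5 = 17.5
W- = 3.5 + 1.5 + 5.5 = 10.5
(Check: W+ + W- = 28 should equal n(n+1)/2 = 28.)
Step 4: Test statistic W = min(W+, W-) = 10.5.
Step 5: Ties in |d|, so use the tie-corrected normal approximation.
        E[W] = n(n+1)/4 = 7*8/4 = 14.
        Tie groups: |d|=4 (t=2), |d|=6 (t=2), |d|=7 (t=2); sum(t^3 - t) = 18.
        Var[W] = n(n+1)(2n+1)/24 - sum(t^3-t)/48 = 840/24 - 18/48 = 34.625.
        z = (W - E[W]) / sqrt(Var[W]) = (10.5 - 14) / 5.8843 = -0.5948.
        Two-sided p = 2*Phi(z) = 0.551975.
Step 6: alpha = 0.05. fail to reject H0.

W+ = 17.5, W- = 10.5, W = min = 10.5, p = 0.551975, fail to reject H0.


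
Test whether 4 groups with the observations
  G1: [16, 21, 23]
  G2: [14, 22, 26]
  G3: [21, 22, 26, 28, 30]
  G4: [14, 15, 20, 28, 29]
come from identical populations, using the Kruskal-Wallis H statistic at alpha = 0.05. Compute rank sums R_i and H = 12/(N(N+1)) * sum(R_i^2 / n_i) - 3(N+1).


Step 1: Combine all N = 16 observations and assign midranks.
sorted (value, group, rank): (14,G2,1.5), (14,G4,1.5), (15,G4,3), (16,G1,4), (20,G4,5), (21,G1,6.5), (21,G3,6.5), (22,G2,8.5), (22,G3,8.5), (23,G1,10), (26,G2,11.5), (26,G3,11.5), (28,G3,13.5), (28,G4,13.5), (29,G4,15), (30,G3,16)
Step 2: Sum ranks within each group.
R_1 = 20.5 (n_1 = 3)
R_2 = 21.5 (n_2 = 3)
R_3 = 56 (n_3 = 5)
R_4 = 38 (n_4 = 5)
Step 3: H = 12/(N(N+1)) * sum(R_i^2/n_i) - 3(N+1)
     = 12/(16*17) * (20.5^2/3 + 21.5^2/3 + 56^2/5 + 38^2/5) - 3*17
     = 0.044118 * 1210.17 - 51
     = 2.389706.
Step 4: Ties present; correction factor C = 1 - 30/(16^3 - 16) = 0.992647. Corrected H = 2.389706 / 0.992647 = 2.407407.
Step 5: Under H0, H ~ chi^2(3); p-value = 0.492257.
Step 6: alpha = 0.05. fail to reject H0.

H = 2.4074, df = 3, p = 0.492257, fail to reject H0.


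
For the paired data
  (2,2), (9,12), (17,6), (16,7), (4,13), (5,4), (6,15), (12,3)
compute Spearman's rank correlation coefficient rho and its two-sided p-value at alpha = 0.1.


Step 1: Rank x and y separately (midranks; no ties here).
rank(x): 2->1, 9->5, 17->8, 16->7, 4->2, 5->3, 6->4, 12->6
rank(y): 2->1, 12->6, 6->4, 7->5, 13->7, 4->3, 15->8, 3->2
Step 2: d_i = R_x(i) - R_y(i); compute d_i^2.
  (1-1)^2=0, (5-6)^2=1, (8-4)^2=16, (7-5)^2=4, (2-7)^2=25, (3-3)^2=0, (4-8)^2=16, (6-2)^2=16
sum(d^2) = 78.
Step 3: rho = 1 - 6*78 / (8*(8^2 - 1)) = 1 - 468/504 = 0.071429.
Step 4: Under H0, t = rho * sqrt((n-2)/(1-rho^2)) = 0.1754 ~ t(6).
Step 5: Two-sided p-value from the t-distribution with 6 df = 0.866526.
Step 6: alpha = 0.1. fail to reject H0.

rho = 0.0714, p = 0.866526, fail to reject H0 at alpha = 0.1.


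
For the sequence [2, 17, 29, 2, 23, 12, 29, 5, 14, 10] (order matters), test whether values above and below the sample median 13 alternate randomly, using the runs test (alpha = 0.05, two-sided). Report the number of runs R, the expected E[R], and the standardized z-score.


Step 1: Compute median = 13; label A = above, B = below.
Labels in order: BAABABABAB  (n_A = 5, n_B = 5)
Step 2: Count runs R = 9.
Step 3: Under H0 (random ordering), E[R] = 2*n_A*n_B/(n_A+n_B) + 1 = 2*5*5/10 + 1 = 6.0000.
        Var[R] = 2*n_A*n_B*(2*n_A*n_B - n_A - n_B) / ((n_A+n_B)^2 * (n_A+n_B-1)) = 2000/900 = 2.2222.
        SD[R] = 1.4907.
Step 4: Continuity-corrected z = (R - 0.5 - E[R]) / SD[R] = (9 - 0.5 - 6.0000) / 1.4907 = 1.6771.
Step 5: Two-sided p-value via normal approximation = 2*(1 - Phi(|z|)) = 0.093533.
Step 6: alpha = 0.05. fail to reject H0.

R = 9, z = 1.6771, p = 0.093533, fail to reject H0.


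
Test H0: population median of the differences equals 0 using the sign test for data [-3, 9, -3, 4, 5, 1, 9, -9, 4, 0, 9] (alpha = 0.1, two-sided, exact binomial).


Step 1: Discard zero differences. Original n = 11; n_eff = number of nonzero differences = 10.
Nonzero differences (with sign): -3, +9, -3, +4, +5, +1, +9, -9, +4, +9
Step 2: Count signs: positive = 7, negative = 3.
Step 3: Under H0: P(positive) = 0.5, so the number of positives S ~ Bin(10, 0.5).
Step 4: Two-sided exact p-value = sum of Bin(10,0.5) probabilities at or below the observed probability = 0.343750.
Step 5: alpha = 0.1. fail to reject H0.

n_eff = 10, pos = 7, neg = 3, p = 0.343750, fail to reject H0.


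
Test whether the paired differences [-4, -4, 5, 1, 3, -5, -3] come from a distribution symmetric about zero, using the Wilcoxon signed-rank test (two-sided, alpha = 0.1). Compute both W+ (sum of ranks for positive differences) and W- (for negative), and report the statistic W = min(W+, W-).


Step 1: Drop any zero differences (none here) and take |d_i|.
|d| = [4, 4, 5, 1, 3, 5, 3]
Step 2: Midrank |d_i| (ties get averaged ranks).
ranks: |4|->4.5, |4|->4.5, |5|->6.5, |1|->1, |3|->2.5, |5|->6.5, |3|->2.5
Step 3: Attach original signs; sum ranks with positive sign and with negative sign.
W+ = 6.5 + 1 + 2.5 = 10
W- = 4.5 + 4.5 + 6.5 + 2.5 = 18
(Check: W+ + W- = 28 should equal n(n+1)/2 = 28.)
Step 4: Test statistic W = min(W+, W-) = 10.
Step 5: Ties in |d|, so use the tie-corrected normal approximation.
        E[W] = n(n+1)/4 = 7*8/4 = 14.
        Tie groups: |d|=3 (t=2), |d|=4 (t=2), |d|=5 (t=2); sum(t^3 - t) = 18.
        Var[W] = n(n+1)(2n+1)/24 - sum(t^3-t)/48 = 840/24 - 18/48 = 34.625.
        z = (W - E[W]) / sqrt(Var[W]) = (10 - 14) / 5.8843 = -0.6798.
        Two-sided p = 2*Phi(z) = 0.496647.
Step 6: alpha = 0.1. fail to reject H0.

W+ = 10, W- = 18, W = min = 10, p = 0.496647, fail to reject H0.


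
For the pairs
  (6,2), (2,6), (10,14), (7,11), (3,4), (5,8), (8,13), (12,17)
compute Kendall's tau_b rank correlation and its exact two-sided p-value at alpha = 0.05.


Step 1: Enumerate the 28 unordered pairs (i,j) with i<j and classify each by sign(x_j-x_i) * sign(y_j-y_i).
  (1,2):dx=-4,dy=+4->D; (1,3):dx=+4,dy=+12->C; (1,4):dx=+1,dy=+9->C; (1,5):dx=-3,dy=+2->D
  (1,6):dx=-1,dy=+6->D; (1,7):dx=+2,dy=+11->C; (1,8):dx=+6,dy=+15->C; (2,3):dx=+8,dy=+8->C
  (2,4):dx=+5,dy=+5->C; (2,5):dx=+1,dy=-2->D; (2,6):dx=+3,dy=+2->C; (2,7):dx=+6,dy=+7->C
  (2,8):dx=+10,dy=+11->C; (3,4):dx=-3,dy=-3->C; (3,5):dx=-7,dy=-10->C; (3,6):dx=-5,dy=-6->C
  (3,7):dx=-2,dy=-1->C; (3,8):dx=+2,dy=+3->C; (4,5):dx=-4,dy=-7->C; (4,6):dx=-2,dy=-3->C
  (4,7):dx=+1,dy=+2->C; (4,8):dx=+5,dy=+6->C; (5,6):dx=+2,dy=+4->C; (5,7):dx=+5,dy=+9->C
  (5,8):dx=+9,dy=+13->C; (6,7):dx=+3,dy=+5->C; (6,8):dx=+7,dy=+9->C; (7,8):dx=+4,dy=+4->C
Step 2: C = 24, D = 4, total pairs = 28.
Step 3: tau = (C - D)/(n(n-1)/2) = (24 - 4)/28 = 0.714286.
Step 4: Exact two-sided p-value (enumerate n! = 40320 permutations of y under H0): p = 0.014137.
Step 5: alpha = 0.05. reject H0.

tau_b = 0.7143 (C=24, D=4), p = 0.014137, reject H0.


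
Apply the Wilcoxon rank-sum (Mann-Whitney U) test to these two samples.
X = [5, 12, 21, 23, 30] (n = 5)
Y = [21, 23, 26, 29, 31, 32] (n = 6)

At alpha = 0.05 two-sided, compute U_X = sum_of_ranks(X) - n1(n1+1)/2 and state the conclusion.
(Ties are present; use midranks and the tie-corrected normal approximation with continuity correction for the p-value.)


Step 1: Combine and sort all 11 observations; assign midranks.
sorted (value, group): (5,X), (12,X), (21,X), (21,Y), (23,X), (23,Y), (26,Y), (29,Y), (30,X), (31,Y), (32,Y)
ranks: 5->1, 12->2, 21->3.5, 21->3.5, 23->5.5, 23->5.5, 26->7, 29->8, 30->9, 31->10, 32->11
Step 2: Rank sum for X: R1 = 1 + 2 + 3.5 + 5.5 + 9 = 21.
Step 3: U_X = R1 - n1(n1+1)/2 = 21 - 5*6/2 = 21 - 15 = 6.
       U_Y = n1*n2 - U_X = 30 - 6 = 24.
Step 4: Ties are present, so use the tie-corrected normal approximation (with continuity correction) for the p-value.
Step 5: p-value = 0.119000; compare to alpha = 0.05. fail to reject H0.

U_X = 6, p = 0.119000, fail to reject H0 at alpha = 0.05.


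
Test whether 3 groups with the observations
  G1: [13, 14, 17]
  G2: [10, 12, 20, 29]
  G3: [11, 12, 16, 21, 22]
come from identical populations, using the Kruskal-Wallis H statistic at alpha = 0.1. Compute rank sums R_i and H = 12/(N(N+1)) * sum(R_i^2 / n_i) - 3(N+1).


Step 1: Combine all N = 12 observations and assign midranks.
sorted (value, group, rank): (10,G2,1), (11,G3,2), (12,G2,3.5), (12,G3,3.5), (13,G1,5), (14,G1,6), (16,G3,7), (17,G1,8), (20,G2,9), (21,G3,10), (22,G3,11), (29,G2,12)
Step 2: Sum ranks within each group.
R_1 = 19 (n_1 = 3)
R_2 = 25.5 (n_2 = 4)
R_3 = 33.5 (n_3 = 5)
Step 3: H = 12/(N(N+1)) * sum(R_i^2/n_i) - 3(N+1)
     = 12/(12*13) * (19^2/3 + 25.5^2/4 + 33.5^2/5) - 3*13
     = 0.076923 * 507.346 - 39
     = 0.026603.
Step 4: Ties present; correction factor C = 1 - 6/(12^3 - 12) = 0.996503. Corrected H = 0.026603 / 0.996503 = 0.026696.
Step 5: Under H0, H ~ chi^2(2); p-value = 0.986741.
Step 6: alpha = 0.1. fail to reject H0.

H = 0.0267, df = 2, p = 0.986741, fail to reject H0.


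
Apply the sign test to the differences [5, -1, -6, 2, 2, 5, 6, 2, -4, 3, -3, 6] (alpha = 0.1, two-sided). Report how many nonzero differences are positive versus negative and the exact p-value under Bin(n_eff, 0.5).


Step 1: Discard zero differences. Original n = 12; n_eff = number of nonzero differences = 12.
Nonzero differences (with sign): +5, -1, -6, +2, +2, +5, +6, +2, -4, +3, -3, +6
Step 2: Count signs: positive = 8, negative = 4.
Step 3: Under H0: P(positive) = 0.5, so the number of positives S ~ Bin(12, 0.5).
Step 4: Two-sided exact p-value = sum of Bin(12,0.5) probabilities at or below the observed probability = 0.387695.
Step 5: alpha = 0.1. fail to reject H0.

n_eff = 12, pos = 8, neg = 4, p = 0.387695, fail to reject H0.


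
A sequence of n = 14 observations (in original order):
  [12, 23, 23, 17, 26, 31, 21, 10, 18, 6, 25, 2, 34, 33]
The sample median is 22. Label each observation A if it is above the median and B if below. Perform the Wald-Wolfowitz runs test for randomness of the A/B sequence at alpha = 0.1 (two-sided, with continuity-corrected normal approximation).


Step 1: Compute median = 22; label A = above, B = below.
Labels in order: BAABAABBBBABAA  (n_A = 7, n_B = 7)
Step 2: Count runs R = 8.
Step 3: Under H0 (random ordering), E[R] = 2*n_A*n_B/(n_A+n_B) + 1 = 2*7*7/14 + 1 = 8.0000.
        Var[R] = 2*n_A*n_B*(2*n_A*n_B - n_A - n_B) / ((n_A+n_B)^2 * (n_A+n_B-1)) = 8232/2548 = 3.2308.
        SD[R] = 1.7974.
Step 4: R = E[R], so z = 0 with no continuity correction.
Step 5: Two-sided p-value via normal approximation = 2*(1 - Phi(|z|)) = 1.000000.
Step 6: alpha = 0.1. fail to reject H0.

R = 8, z = 0.0000, p = 1.000000, fail to reject H0.


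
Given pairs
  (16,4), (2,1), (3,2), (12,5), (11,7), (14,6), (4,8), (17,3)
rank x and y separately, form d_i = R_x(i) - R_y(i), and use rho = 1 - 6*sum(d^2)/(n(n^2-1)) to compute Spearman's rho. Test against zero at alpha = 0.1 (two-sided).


Step 1: Rank x and y separately (midranks; no ties here).
rank(x): 16->7, 2->1, 3->2, 12->5, 11->4, 14->6, 4->3, 17->8
rank(y): 4->4, 1->1, 2->2, 5->5, 7->7, 6->6, 8->8, 3->3
Step 2: d_i = R_x(i) - R_y(i); compute d_i^2.
  (7-4)^2=9, (1-1)^2=0, (2-2)^2=0, (5-5)^2=0, (4-7)^2=9, (6-6)^2=0, (3-8)^2=25, (8-3)^2=25
sum(d^2) = 68.
Step 3: rho = 1 - 6*68 / (8*(8^2 - 1)) = 1 - 408/504 = 0.190476.
Step 4: Under H0, t = rho * sqrt((n-2)/(1-rho^2)) = 0.4753 ~ t(6).
Step 5: Two-sided p-value from the t-distribution with 6 df = 0.651401.
Step 6: alpha = 0.1. fail to reject H0.

rho = 0.1905, p = 0.651401, fail to reject H0 at alpha = 0.1.


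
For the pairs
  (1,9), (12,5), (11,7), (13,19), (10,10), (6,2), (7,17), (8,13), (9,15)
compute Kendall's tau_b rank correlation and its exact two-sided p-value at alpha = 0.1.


Step 1: Enumerate the 36 unordered pairs (i,j) with i<j and classify each by sign(x_j-x_i) * sign(y_j-y_i).
  (1,2):dx=+11,dy=-4->D; (1,3):dx=+10,dy=-2->D; (1,4):dx=+12,dy=+10->C; (1,5):dx=+9,dy=+1->C
  (1,6):dx=+5,dy=-7->D; (1,7):dx=+6,dy=+8->C; (1,8):dx=+7,dy=+4->C; (1,9):dx=+8,dy=+6->C
  (2,3):dx=-1,dy=+2->D; (2,4):dx=+1,dy=+14->C; (2,5):dx=-2,dy=+5->D; (2,6):dx=-6,dy=-3->C
  (2,7):dx=-5,dy=+12->D; (2,8):dx=-4,dy=+8->D; (2,9):dx=-3,dy=+10->D; (3,4):dx=+2,dy=+12->C
  (3,5):dx=-1,dy=+3->D; (3,6):dx=-5,dy=-5->C; (3,7):dx=-4,dy=+10->D; (3,8):dx=-3,dy=+6->D
  (3,9):dx=-2,dy=+8->D; (4,5):dx=-3,dy=-9->C; (4,6):dx=-7,dy=-17->C; (4,7):dx=-6,dy=-2->C
  (4,8):dx=-5,dy=-6->C; (4,9):dx=-4,dy=-4->C; (5,6):dx=-4,dy=-8->C; (5,7):dx=-3,dy=+7->D
  (5,8):dx=-2,dy=+3->D; (5,9):dx=-1,dy=+5->D; (6,7):dx=+1,dy=+15->C; (6,8):dx=+2,dy=+11->C
  (6,9):dx=+3,dy=+13->C; (7,8):dx=+1,dy=-4->D; (7,9):dx=+2,dy=-2->D; (8,9):dx=+1,dy=+2->C
Step 2: C = 19, D = 17, total pairs = 36.
Step 3: tau = (C - D)/(n(n-1)/2) = (19 - 17)/36 = 0.055556.
Step 4: Exact two-sided p-value (enumerate n! = 362880 permutations of y under H0): p = 0.919455.
Step 5: alpha = 0.1. fail to reject H0.

tau_b = 0.0556 (C=19, D=17), p = 0.919455, fail to reject H0.
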